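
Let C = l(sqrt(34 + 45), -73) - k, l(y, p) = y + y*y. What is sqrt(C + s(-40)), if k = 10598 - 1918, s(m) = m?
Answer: sqrt(-8641 + sqrt(79)) ≈ 92.909*I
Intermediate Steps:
l(y, p) = y + y**2
k = 8680
C = -8680 + sqrt(79)*(1 + sqrt(79)) (C = sqrt(34 + 45)*(1 + sqrt(34 + 45)) - 1*8680 = sqrt(79)*(1 + sqrt(79)) - 8680 = -8680 + sqrt(79)*(1 + sqrt(79)) ≈ -8592.1)
sqrt(C + s(-40)) = sqrt((-8601 + sqrt(79)) - 40) = sqrt(-8641 + sqrt(79))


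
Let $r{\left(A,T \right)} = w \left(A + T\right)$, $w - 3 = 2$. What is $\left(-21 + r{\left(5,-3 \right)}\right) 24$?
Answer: $-264$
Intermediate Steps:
$w = 5$ ($w = 3 + 2 = 5$)
$r{\left(A,T \right)} = 5 A + 5 T$ ($r{\left(A,T \right)} = 5 \left(A + T\right) = 5 A + 5 T$)
$\left(-21 + r{\left(5,-3 \right)}\right) 24 = \left(-21 + \left(5 \cdot 5 + 5 \left(-3\right)\right)\right) 24 = \left(-21 + \left(25 - 15\right)\right) 24 = \left(-21 + 10\right) 24 = \left(-11\right) 24 = -264$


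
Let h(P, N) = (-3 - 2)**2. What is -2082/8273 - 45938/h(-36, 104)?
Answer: -380097124/206825 ≈ -1837.8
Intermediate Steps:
h(P, N) = 25 (h(P, N) = (-5)**2 = 25)
-2082/8273 - 45938/h(-36, 104) = -2082/8273 - 45938/25 = -380097124/206825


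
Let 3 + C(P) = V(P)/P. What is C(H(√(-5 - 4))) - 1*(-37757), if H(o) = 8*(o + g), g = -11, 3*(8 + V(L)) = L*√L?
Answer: 37754 + (3 - 2*√2*(-11 + 3*I)^(3/2))*(11 + 3*I)/390 ≈ 37755.0 + 3.1784*I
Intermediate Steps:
V(L) = -8 + L^(3/2)/3 (V(L) = -8 + (L*√L)/3 = -8 + L^(3/2)/3)
H(o) = -88 + 8*o (H(o) = 8*(o - 11) = 8*(-11 + o) = -88 + 8*o)
C(P) = -3 + (-8 + P^(3/2)/3)/P
C(H(√(-5 - 4))) - 1*(-37757) = (-3 - 8/(-88 + 8*√(-5 - 4)) + √(-88 + 8*√(-5 - 4))/3) - 1*(-37757) = (-3 - 8/(-88 + 8*√(-9)) + √(-88 + 8*√(-9))/3) + 37757 = (-3 - 8/(-88 + 8*(3*I)) + √(-88 + 8*(3*I))/3) + 37757 = (-3 - 8*(-88 - 24*I)/8320 + √(-88 + 24*I)/3) + 37757 = (-3 - (-88 - 24*I)/1040 + √(-88 + 24*I)/3) + 37757 = 37754 - (-88 - 24*I)/1040 + √(-88 + 24*I)/3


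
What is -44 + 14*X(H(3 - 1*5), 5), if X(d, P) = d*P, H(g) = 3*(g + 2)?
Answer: -44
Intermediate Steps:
H(g) = 6 + 3*g (H(g) = 3*(2 + g) = 6 + 3*g)
X(d, P) = P*d
-44 + 14*X(H(3 - 1*5), 5) = -44 + 14*(5*(6 + 3*(3 - 1*5))) = -44 + 14*(5*(6 + 3*(3 - 5))) = -44 + 14*(5*(6 + 3*(-2))) = -44 + 14*(5*(6 - 6)) = -44 + 14*(5*0) = -44 + 14*0 = -44 + 0 = -44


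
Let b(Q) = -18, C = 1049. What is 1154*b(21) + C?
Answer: -19723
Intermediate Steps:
1154*b(21) + C = 1154*(-18) + 1049 = -20772 + 1049 = -19723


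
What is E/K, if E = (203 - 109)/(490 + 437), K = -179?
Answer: -94/165933 ≈ -0.00056649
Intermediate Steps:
E = 94/927 ≈ 0.10140
E/K = (94/927)/(-179) = (94/927)*(-1/179) = -94/165933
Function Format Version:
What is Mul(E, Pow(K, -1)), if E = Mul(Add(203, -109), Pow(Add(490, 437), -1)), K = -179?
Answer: Rational(-94, 165933) ≈ -0.00056649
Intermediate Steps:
E = Rational(94, 927) (E = Mul(94, Pow(927, -1)) = Mul(94, Rational(1, 927)) = Rational(94, 927) ≈ 0.10140)
Mul(E, Pow(K, -1)) = Mul(Rational(94, 927), Pow(-179, -1)) = Mul(Rational(94, 927), Rational(-1, 179)) = Rational(-94, 165933)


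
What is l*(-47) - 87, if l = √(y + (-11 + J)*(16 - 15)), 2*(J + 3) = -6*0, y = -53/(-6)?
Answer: -87 - 47*I*√186/6 ≈ -87.0 - 106.83*I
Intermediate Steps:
y = 53/6 (y = -53*(-⅙) = 53/6 ≈ 8.8333)
J = -3 (J = -3 + (-6*0)/2 = -3 + (½)*0 = -3 + 0 = -3)
l = I*√186/6 (l = √(53/6 + (-11 - 3)*(16 - 15)) = √(53/6 - 14*1) = √(53/6 - 14) = √(-31/6) = I*√186/6 ≈ 2.273*I)
l*(-47) - 87 = (I*√186/6)*(-47) - 87 = -47*I*√186/6 - 87 = -87 - 47*I*√186/6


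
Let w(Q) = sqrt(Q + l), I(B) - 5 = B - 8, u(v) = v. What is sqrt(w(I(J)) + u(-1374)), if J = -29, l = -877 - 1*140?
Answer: sqrt(-1374 + I*sqrt(1049)) ≈ 0.4369 + 37.07*I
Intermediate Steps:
l = -1017 (l = -877 - 140 = -1017)
I(B) = -3 + B (I(B) = 5 + (B - 8) = 5 + (-8 + B) = -3 + B)
w(Q) = sqrt(-1017 + Q) (w(Q) = sqrt(Q - 1017) = sqrt(-1017 + Q))
sqrt(w(I(J)) + u(-1374)) = sqrt(sqrt(-1017 + (-3 - 29)) - 1374) = sqrt(sqrt(-1017 - 32) - 1374) = sqrt(sqrt(-1049) - 1374) = sqrt(I*sqrt(1049) - 1374) = sqrt(-1374 + I*sqrt(1049))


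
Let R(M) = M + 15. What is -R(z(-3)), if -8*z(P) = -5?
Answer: -125/8 ≈ -15.625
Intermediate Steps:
z(P) = 5/8 (z(P) = -⅛*(-5) = 5/8)
R(M) = 15 + M
-R(z(-3)) = -(15 + 5/8) = -1*125/8 = -125/8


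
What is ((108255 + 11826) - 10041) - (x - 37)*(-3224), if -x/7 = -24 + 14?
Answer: 216432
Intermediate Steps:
x = 70 (x = -7*(-24 + 14) = -7*(-10) = 70)
((108255 + 11826) - 10041) - (x - 37)*(-3224) = ((108255 + 11826) - 10041) - (70 - 37)*(-3224) = (120081 - 10041) - 33*(-3224) = 110040 - 1*(-106392) = 110040 + 106392 = 216432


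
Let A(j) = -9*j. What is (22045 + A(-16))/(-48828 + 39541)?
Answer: -22189/9287 ≈ -2.3893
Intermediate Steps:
(22045 + A(-16))/(-48828 + 39541) = (22045 - 9*(-16))/(-48828 + 39541) = (22045 + 144)/(-9287) = 22189*(-1/9287) = -22189/9287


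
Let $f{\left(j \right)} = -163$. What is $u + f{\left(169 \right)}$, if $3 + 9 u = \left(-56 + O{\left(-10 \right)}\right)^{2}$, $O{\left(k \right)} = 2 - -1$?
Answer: $\frac{1339}{9} \approx 148.78$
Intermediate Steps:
$O{\left(k \right)} = 3$ ($O{\left(k \right)} = 2 + 1 = 3$)
$u = \frac{2806}{9}$ ($u = - \frac{1}{3} + \frac{\left(-56 + 3\right)^{2}}{9} = - \frac{1}{3} + \frac{\left(-53\right)^{2}}{9} = - \frac{1}{3} + \frac{1}{9} \cdot 2809 = - \frac{1}{3} + \frac{2809}{9} = \frac{2806}{9} \approx 311.78$)
$u + f{\left(169 \right)} = \frac{2806}{9} - 163 = \frac{1339}{9}$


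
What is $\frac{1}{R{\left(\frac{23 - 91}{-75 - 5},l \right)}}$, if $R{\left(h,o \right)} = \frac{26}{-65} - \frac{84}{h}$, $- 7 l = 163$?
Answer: $- \frac{85}{8434} \approx -0.010078$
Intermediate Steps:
$l = - \frac{163}{7}$ ($l = \left(- \frac{1}{7}\right) 163 = - \frac{163}{7} \approx -23.286$)
$R{\left(h,o \right)} = - \frac{2}{5} - \frac{84}{h}$ ($R{\left(h,o \right)} = 26 \left(- \frac{1}{65}\right) - \frac{84}{h} = - \frac{2}{5} - \frac{84}{h}$)
$\frac{1}{R{\left(\frac{23 - 91}{-75 - 5},l \right)}} = \frac{1}{- \frac{2}{5} - \frac{84}{\left(23 - 91\right) \frac{1}{-75 - 5}}} = \frac{1}{- \frac{2}{5} - \frac{84}{\left(-68\right) \frac{1}{-80}}} = \frac{1}{- \frac{2}{5} - \frac{84}{\left(-68\right) \left(- \frac{1}{80}\right)}} = \frac{1}{- \frac{2}{5} - \frac{84}{\frac{17}{20}}} = \frac{1}{- \frac{2}{5} - \frac{1680}{17}} = \frac{1}{- \frac{8434}{85}} = - \frac{85}{8434}$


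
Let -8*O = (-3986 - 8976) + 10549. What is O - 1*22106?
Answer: -174435/8 ≈ -21804.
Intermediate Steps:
O = 2413/8 (O = -((-3986 - 8976) + 10549)/8 = -(-12962 + 10549)/8 = -1/8*(-2413) = 2413/8 ≈ 301.63)
O - 1*22106 = 2413/8 - 1*22106 = 2413/8 - 22106 = -174435/8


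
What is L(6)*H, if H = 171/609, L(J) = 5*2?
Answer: 570/203 ≈ 2.8079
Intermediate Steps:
L(J) = 10
H = 57/203 (H = 171*(1/609) = 57/203 ≈ 0.28079)
L(6)*H = 10*(57/203) = 570/203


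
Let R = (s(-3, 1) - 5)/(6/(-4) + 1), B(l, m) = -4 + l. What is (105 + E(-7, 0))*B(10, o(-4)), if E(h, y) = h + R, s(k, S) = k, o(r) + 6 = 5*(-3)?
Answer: 684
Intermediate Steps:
o(r) = -21 (o(r) = -6 + 5*(-3) = -6 - 15 = -21)
R = 16 (R = (-3 - 5)/(6/(-4) + 1) = -8/(6*(-¼) + 1) = -8/(-3/2 + 1) = -8/(-½) = -8*(-2) = 16)
E(h, y) = 16 + h (E(h, y) = h + 16 = 16 + h)
(105 + E(-7, 0))*B(10, o(-4)) = (105 + (16 - 7))*(-4 + 10) = (105 + 9)*6 = 114*6 = 684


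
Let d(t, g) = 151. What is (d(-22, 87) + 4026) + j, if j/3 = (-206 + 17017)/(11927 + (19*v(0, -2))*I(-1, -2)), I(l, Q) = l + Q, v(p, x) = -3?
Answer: 50583779/12098 ≈ 4181.2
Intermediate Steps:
I(l, Q) = Q + l
j = 50433/12098 (j = 3*((-206 + 17017)/(11927 + (19*(-3))*(-2 - 1))) = 3*(16811/(11927 - 57*(-3))) = 3*(16811/(11927 + 171)) = 3*(16811/12098) = 50433/12098 ≈ 4.1687)
(d(-22, 87) + 4026) + j = (151 + 4026) + 50433/12098 = 4177 + 50433/12098 = 50583779/12098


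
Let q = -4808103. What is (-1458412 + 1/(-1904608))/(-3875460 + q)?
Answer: 2777703162497/16538783558304 ≈ 0.16795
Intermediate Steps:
(-1458412 + 1/(-1904608))/(-3875460 + q) = (-1458412 + 1/(-1904608))/(-3875460 - 4808103) = (-1458412 - 1/1904608)/(-8683563) = -2777703162497/1904608*(-1/8683563) = 2777703162497/16538783558304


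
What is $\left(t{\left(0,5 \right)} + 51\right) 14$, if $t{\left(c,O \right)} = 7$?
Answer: $812$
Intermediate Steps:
$\left(t{\left(0,5 \right)} + 51\right) 14 = \left(7 + 51\right) 14 = 58 \cdot 14 = 812$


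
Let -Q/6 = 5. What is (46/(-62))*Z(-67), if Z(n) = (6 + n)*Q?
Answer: -42090/31 ≈ -1357.7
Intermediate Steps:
Q = -30 (Q = -6*5 = -30)
Z(n) = -180 - 30*n (Z(n) = (6 + n)*(-30) = -180 - 30*n)
(46/(-62))*Z(-67) = (46/(-62))*(-180 - 30*(-67)) = (46*(-1/62))*(-180 + 2010) = -23/31*1830 = -42090/31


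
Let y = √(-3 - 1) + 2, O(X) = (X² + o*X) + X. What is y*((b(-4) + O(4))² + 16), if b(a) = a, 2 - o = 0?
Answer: 1184 + 1184*I ≈ 1184.0 + 1184.0*I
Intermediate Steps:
o = 2 (o = 2 - 1*0 = 2 + 0 = 2)
O(X) = X² + 3*X (O(X) = (X² + 2*X) + X = X² + 3*X)
y = 2 + 2*I (y = √(-4) + 2 = 2*I + 2 = 2 + 2*I ≈ 2.0 + 2.0*I)
y*((b(-4) + O(4))² + 16) = (2 + 2*I)*((-4 + 4*(3 + 4))² + 16) = (2 + 2*I)*((-4 + 4*7)² + 16) = (2 + 2*I)*((-4 + 28)² + 16) = (2 + 2*I)*(24² + 16) = (2 + 2*I)*(576 + 16) = (2 + 2*I)*592 = 1184 + 1184*I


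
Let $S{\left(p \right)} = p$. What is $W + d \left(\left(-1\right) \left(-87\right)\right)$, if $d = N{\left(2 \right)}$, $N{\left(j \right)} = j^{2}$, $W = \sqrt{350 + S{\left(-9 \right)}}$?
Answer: $348 + \sqrt{341} \approx 366.47$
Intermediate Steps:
$W = \sqrt{341}$ ($W = \sqrt{350 - 9} = \sqrt{341} \approx 18.466$)
$d = 4$ ($d = 2^{2} = 4$)
$W + d \left(\left(-1\right) \left(-87\right)\right) = \sqrt{341} + 4 \left(\left(-1\right) \left(-87\right)\right) = \sqrt{341} + 4 \cdot 87 = \sqrt{341} + 348 = 348 + \sqrt{341}$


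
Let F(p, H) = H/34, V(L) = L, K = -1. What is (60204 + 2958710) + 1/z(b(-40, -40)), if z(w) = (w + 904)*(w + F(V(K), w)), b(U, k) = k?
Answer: 1825839187183/604800 ≈ 3.0189e+6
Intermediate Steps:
F(p, H) = H/34 (F(p, H) = H*(1/34) = H/34)
z(w) = 35*w*(904 + w)/34 (z(w) = (w + 904)*(w + w/34) = (904 + w)*(35*w/34) = 35*w*(904 + w)/34)
(60204 + 2958710) + 1/z(b(-40, -40)) = (60204 + 2958710) + 1/((35/34)*(-40)*(904 - 40)) = 3018914 + 1/((35/34)*(-40)*864) = 3018914 + 1/(-604800/17) = 3018914 - 17/604800 = 1825839187183/604800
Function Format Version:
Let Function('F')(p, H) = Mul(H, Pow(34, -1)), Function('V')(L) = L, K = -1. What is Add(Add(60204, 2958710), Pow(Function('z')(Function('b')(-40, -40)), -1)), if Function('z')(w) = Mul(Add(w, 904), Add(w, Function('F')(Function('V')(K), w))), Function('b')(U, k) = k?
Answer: Rational(1825839187183, 604800) ≈ 3.0189e+6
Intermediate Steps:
Function('F')(p, H) = Mul(Rational(1, 34), H) (Function('F')(p, H) = Mul(H, Rational(1, 34)) = Mul(Rational(1, 34), H))
Function('z')(w) = Mul(Rational(35, 34), w, Add(904, w)) (Function('z')(w) = Mul(Add(w, 904), Add(w, Mul(Rational(1, 34), w))) = Mul(Add(904, w), Mul(Rational(35, 34), w)) = Mul(Rational(35, 34), w, Add(904, w)))
Add(Add(60204, 2958710), Pow(Function('z')(Function('b')(-40, -40)), -1)) = Add(Add(60204, 2958710), Pow(Mul(Rational(35, 34), -40, Add(904, -40)), -1)) = Add(3018914, Pow(Mul(Rational(35, 34), -40, 864), -1)) = Add(3018914, Pow(Rational(-604800, 17), -1)) = Add(3018914, Rational(-17, 604800)) = Rational(1825839187183, 604800)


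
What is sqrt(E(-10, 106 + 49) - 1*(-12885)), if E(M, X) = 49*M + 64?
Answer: sqrt(12459) ≈ 111.62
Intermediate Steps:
E(M, X) = 64 + 49*M
sqrt(E(-10, 106 + 49) - 1*(-12885)) = sqrt((64 + 49*(-10)) - 1*(-12885)) = sqrt((64 - 490) + 12885) = sqrt(-426 + 12885) = sqrt(12459)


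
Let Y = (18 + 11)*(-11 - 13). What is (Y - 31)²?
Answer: 528529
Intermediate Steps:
Y = -696 (Y = 29*(-24) = -696)
(Y - 31)² = (-696 - 31)² = (-727)² = 528529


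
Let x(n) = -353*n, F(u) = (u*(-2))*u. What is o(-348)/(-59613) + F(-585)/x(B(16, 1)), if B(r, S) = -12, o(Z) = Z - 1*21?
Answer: -2266697487/14028926 ≈ -161.57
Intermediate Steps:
F(u) = -2*u**2 (F(u) = (-2*u)*u = -2*u**2)
o(Z) = -21 + Z (o(Z) = Z - 21 = -21 + Z)
o(-348)/(-59613) + F(-585)/x(B(16, 1)) = (-21 - 348)/(-59613) + (-2*(-585)**2)/((-353*(-12))) = -369*(-1/59613) - 2*342225/4236 = 123/19871 - 684450*1/4236 = 123/19871 - 114075/706 = -2266697487/14028926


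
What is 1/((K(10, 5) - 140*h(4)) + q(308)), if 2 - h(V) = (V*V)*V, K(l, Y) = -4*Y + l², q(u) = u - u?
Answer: 1/8760 ≈ 0.00011416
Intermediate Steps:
q(u) = 0
K(l, Y) = l² - 4*Y
h(V) = 2 - V³ (h(V) = 2 - V*V*V = 2 - V²*V = 2 - V³)
1/((K(10, 5) - 140*h(4)) + q(308)) = 1/(((10² - 4*5) - 140*(2 - 1*4³)) + 0) = 1/(((100 - 20) - 140*(2 - 1*64)) + 0) = 1/((80 - 140*(2 - 64)) + 0) = 1/((80 - 140*(-62)) + 0) = 1/((80 + 8680) + 0) = 1/(8760 + 0) = 1/8760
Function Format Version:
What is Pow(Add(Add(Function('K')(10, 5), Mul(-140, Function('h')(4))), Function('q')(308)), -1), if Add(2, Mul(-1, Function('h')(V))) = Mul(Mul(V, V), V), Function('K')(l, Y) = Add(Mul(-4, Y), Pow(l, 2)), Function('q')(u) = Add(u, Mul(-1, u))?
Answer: Rational(1, 8760) ≈ 0.00011416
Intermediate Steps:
Function('q')(u) = 0
Function('K')(l, Y) = Add(Pow(l, 2), Mul(-4, Y))
Function('h')(V) = Add(2, Mul(-1, Pow(V, 3))) (Function('h')(V) = Add(2, Mul(-1, Mul(Mul(V, V), V))) = Add(2, Mul(-1, Mul(Pow(V, 2), V))) = Add(2, Mul(-1, Pow(V, 3))))
Pow(Add(Add(Function('K')(10, 5), Mul(-140, Function('h')(4))), Function('q')(308)), -1) = Pow(Add(Add(Add(Pow(10, 2), Mul(-4, 5)), Mul(-140, Add(2, Mul(-1, Pow(4, 3))))), 0), -1) = Pow(Add(Add(Add(100, -20), Mul(-140, Add(2, Mul(-1, 64)))), 0), -1) = Pow(Add(Add(80, Mul(-140, Add(2, -64))), 0), -1) = Pow(Add(Add(80, Mul(-140, -62)), 0), -1) = Pow(Add(Add(80, 8680), 0), -1) = Pow(Add(8760, 0), -1) = Pow(8760, -1) = Rational(1, 8760)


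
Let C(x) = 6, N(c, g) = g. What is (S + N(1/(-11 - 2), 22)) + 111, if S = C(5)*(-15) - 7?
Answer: 36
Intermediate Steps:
S = -97 (S = 6*(-15) - 7 = -90 - 7 = -97)
(S + N(1/(-11 - 2), 22)) + 111 = (-97 + 22) + 111 = -75 + 111 = 36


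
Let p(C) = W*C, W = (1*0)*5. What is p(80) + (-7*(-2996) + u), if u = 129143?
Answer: 150115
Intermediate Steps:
W = 0 (W = 0*5 = 0)
p(C) = 0 (p(C) = 0*C = 0)
p(80) + (-7*(-2996) + u) = 0 + (-7*(-2996) + 129143) = 0 + (20972 + 129143) = 0 + 150115 = 150115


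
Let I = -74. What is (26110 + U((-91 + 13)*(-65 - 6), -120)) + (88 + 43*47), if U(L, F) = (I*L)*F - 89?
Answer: 49205570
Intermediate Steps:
U(L, F) = -89 - 74*F*L (U(L, F) = (-74*L)*F - 89 = -74*F*L - 89 = -89 - 74*F*L)
(26110 + U((-91 + 13)*(-65 - 6), -120)) + (88 + 43*47) = (26110 + (-89 - 74*(-120)*(-91 + 13)*(-65 - 6))) + (88 + 43*47) = (26110 + (-89 - 74*(-120)*(-78*(-71)))) + (88 + 2021) = (26110 + (-89 - 74*(-120)*5538)) + 2109 = (26110 + (-89 + 49177440)) + 2109 = (26110 + 49177351) + 2109 = 49203461 + 2109 = 49205570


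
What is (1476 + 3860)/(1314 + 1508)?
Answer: 2668/1411 ≈ 1.8909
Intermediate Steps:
(1476 + 3860)/(1314 + 1508) = 5336/2822 = 5336*(1/2822) = 2668/1411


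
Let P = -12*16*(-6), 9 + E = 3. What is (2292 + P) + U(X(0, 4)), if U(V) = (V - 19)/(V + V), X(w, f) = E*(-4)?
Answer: 165317/48 ≈ 3444.1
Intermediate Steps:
E = -6 (E = -9 + 3 = -6)
X(w, f) = 24 (X(w, f) = -6*(-4) = 24)
U(V) = (-19 + V)/(2*V) (U(V) = (-19 + V)/((2*V)) = (-19 + V)*(1/(2*V)) = (-19 + V)/(2*V))
P = 1152 (P = -192*(-6) = 1152)
(2292 + P) + U(X(0, 4)) = (2292 + 1152) + (1/2)*(-19 + 24)/24 = 3444 + (1/2)*(1/24)*5 = 3444 + 5/48 = 165317/48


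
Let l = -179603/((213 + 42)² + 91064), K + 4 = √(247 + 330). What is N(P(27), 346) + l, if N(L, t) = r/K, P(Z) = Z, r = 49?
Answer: -70163839/87565929 + 49*√577/561 ≈ 1.2968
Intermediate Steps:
K = -4 + √577 (K = -4 + √(247 + 330) = -4 + √577 ≈ 20.021)
l = -179603/156089 (l = -179603/(255² + 91064) = -179603/(65025 + 91064) = -179603/156089 ≈ -1.1506)
N(L, t) = 49/(-4 + √577)
N(P(27), 346) + l = (196/561 + 49*√577/561) - 179603/156089 = -70163839/87565929 + 49*√577/561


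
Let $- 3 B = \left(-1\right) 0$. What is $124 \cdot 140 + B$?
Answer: $17360$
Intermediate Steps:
$B = 0$ ($B = - \frac{\left(-1\right) 0}{3} = \left(- \frac{1}{3}\right) 0 = 0$)
$124 \cdot 140 + B = 124 \cdot 140 + 0 = 17360 + 0 = 17360$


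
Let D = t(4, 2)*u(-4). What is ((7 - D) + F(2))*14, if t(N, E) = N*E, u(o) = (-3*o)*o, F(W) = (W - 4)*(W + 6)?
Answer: 5250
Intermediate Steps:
F(W) = (-4 + W)*(6 + W)
u(o) = -3*o²
t(N, E) = E*N
D = -384 (D = (2*4)*(-3*(-4)²) = 8*(-3*16) = 8*(-48) = -384)
((7 - D) + F(2))*14 = ((7 - 1*(-384)) + (-24 + 2² + 2*2))*14 = ((7 + 384) + (-24 + 4 + 4))*14 = (391 - 16)*14 = 375*14 = 5250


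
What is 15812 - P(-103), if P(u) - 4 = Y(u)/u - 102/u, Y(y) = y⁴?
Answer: 114179003/103 ≈ 1.1085e+6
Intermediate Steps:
P(u) = 4 + u³ - 102/u (P(u) = 4 + (u⁴/u - 102/u) = 4 + (u³ - 102/u) = 4 + u³ - 102/u)
15812 - P(-103) = 15812 - (4 + (-103)³ - 102/(-103)) = 15812 - (4 - 1092727 - 102*(-1/103)) = 15812 - (4 - 1092727 + 102/103) = 15812 - 1*(-112550367/103) = 15812 + 112550367/103 = 114179003/103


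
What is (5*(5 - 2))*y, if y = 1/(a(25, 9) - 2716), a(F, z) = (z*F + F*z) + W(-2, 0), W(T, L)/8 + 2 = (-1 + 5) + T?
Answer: -15/2266 ≈ -0.0066196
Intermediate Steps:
W(T, L) = 16 + 8*T (W(T, L) = -16 + 8*((-1 + 5) + T) = -16 + 8*(4 + T) = -16 + (32 + 8*T) = 16 + 8*T)
a(F, z) = 2*F*z (a(F, z) = (z*F + F*z) + (16 + 8*(-2)) = (F*z + F*z) + (16 - 16) = 2*F*z + 0 = 2*F*z)
y = -1/2266 (y = 1/(2*25*9 - 2716) = 1/(450 - 2716) = 1/(-2266) = -1/2266 ≈ -0.00044131)
(5*(5 - 2))*y = (5*(5 - 2))*(-1/2266) = (5*3)*(-1/2266) = 15*(-1/2266) = -15/2266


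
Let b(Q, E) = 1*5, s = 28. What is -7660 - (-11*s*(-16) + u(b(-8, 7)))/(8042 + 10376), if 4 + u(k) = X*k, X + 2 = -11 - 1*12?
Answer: -141086679/18418 ≈ -7660.3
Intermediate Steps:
b(Q, E) = 5
X = -25 (X = -2 + (-11 - 1*12) = -2 + (-11 - 12) = -2 - 23 = -25)
u(k) = -4 - 25*k
-7660 - (-11*s*(-16) + u(b(-8, 7)))/(8042 + 10376) = -7660 - (-11*28*(-16) + (-4 - 25*5))/(8042 + 10376) = -7660 - (-308*(-16) + (-4 - 125))/18418 = -7660 - (4928 - 129)/18418 = -7660 - 4799/18418 = -141086679/18418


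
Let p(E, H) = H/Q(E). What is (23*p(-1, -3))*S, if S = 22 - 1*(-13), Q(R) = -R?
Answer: -2415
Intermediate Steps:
p(E, H) = -H/E (p(E, H) = H/((-E)) = H*(-1/E) = -H/E)
S = 35 (S = 22 + 13 = 35)
(23*p(-1, -3))*S = (23*(-1*(-3)/(-1)))*35 = (23*(-1*(-3)*(-1)))*35 = (23*(-3))*35 = -69*35 = -2415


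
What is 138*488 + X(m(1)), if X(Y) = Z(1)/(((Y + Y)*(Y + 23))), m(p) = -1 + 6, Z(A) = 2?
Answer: 9428161/140 ≈ 67344.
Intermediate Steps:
m(p) = 5
X(Y) = 1/(Y*(23 + Y)) (X(Y) = 2/(((Y + Y)*(Y + 23))) = 2/(((2*Y)*(23 + Y))) = 2/((2*Y*(23 + Y))) = 2*(1/(2*Y*(23 + Y))) = 1/(Y*(23 + Y)))
138*488 + X(m(1)) = 138*488 + 1/(5*(23 + 5)) = 67344 + (⅕)/28 = 67344 + (⅕)*(1/28) = 67344 + 1/140 = 9428161/140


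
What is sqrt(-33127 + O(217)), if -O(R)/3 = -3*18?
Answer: I*sqrt(32965) ≈ 181.56*I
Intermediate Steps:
O(R) = 162 (O(R) = -(-9)*18 = -3*(-54) = 162)
sqrt(-33127 + O(217)) = sqrt(-33127 + 162) = sqrt(-32965) = I*sqrt(32965)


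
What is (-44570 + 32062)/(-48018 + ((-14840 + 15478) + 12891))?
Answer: 12508/34489 ≈ 0.36267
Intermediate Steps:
(-44570 + 32062)/(-48018 + ((-14840 + 15478) + 12891)) = -12508/(-48018 + (638 + 12891)) = -12508/(-48018 + 13529) = -12508/(-34489) = -12508*(-1/34489) = 12508/34489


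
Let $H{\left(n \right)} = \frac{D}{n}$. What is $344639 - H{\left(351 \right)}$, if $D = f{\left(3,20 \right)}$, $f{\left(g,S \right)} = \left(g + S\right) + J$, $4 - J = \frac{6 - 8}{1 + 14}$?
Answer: $\frac{1814523928}{5265} \approx 3.4464 \cdot 10^{5}$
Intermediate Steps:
$J = \frac{62}{15}$ ($J = 4 - \frac{6 - 8}{1 + 14} = 4 - - \frac{2}{15} = 4 + \frac{2}{15} = \frac{62}{15} \approx 4.1333$)
$f{\left(g,S \right)} = \frac{62}{15} + S + g$ ($f{\left(g,S \right)} = \left(g + S\right) + \frac{62}{15} = \left(S + g\right) + \frac{62}{15} = \frac{62}{15} + S + g$)
$D = \frac{407}{15}$ ($D = \frac{62}{15} + 20 + 3 = \frac{407}{15} \approx 27.133$)
$H{\left(n \right)} = \frac{407}{15 n}$
$344639 - H{\left(351 \right)} = 344639 - \frac{407}{15 \cdot 351} = 344639 - \frac{407}{15} \cdot \frac{1}{351} = 344639 - \frac{407}{5265} = \frac{1814523928}{5265}$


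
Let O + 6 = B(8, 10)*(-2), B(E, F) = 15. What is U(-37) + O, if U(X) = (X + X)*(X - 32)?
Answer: 5070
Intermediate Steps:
U(X) = 2*X*(-32 + X) (U(X) = (2*X)*(-32 + X) = 2*X*(-32 + X))
O = -36 (O = -6 + 15*(-2) = -6 - 30 = -36)
U(-37) + O = 2*(-37)*(-32 - 37) - 36 = 2*(-37)*(-69) - 36 = 5106 - 36 = 5070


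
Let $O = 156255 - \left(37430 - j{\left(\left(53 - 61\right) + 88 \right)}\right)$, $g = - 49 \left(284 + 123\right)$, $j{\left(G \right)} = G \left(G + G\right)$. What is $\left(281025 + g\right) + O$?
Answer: $392707$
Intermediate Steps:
$j{\left(G \right)} = 2 G^{2}$ ($j{\left(G \right)} = G 2 G = 2 G^{2}$)
$g = -19943$ ($g = \left(-49\right) 407 = -19943$)
$O = 131625$ ($O = 156255 - \left(37430 - 2 \left(\left(53 - 61\right) + 88\right)^{2}\right) = 156255 - \left(37430 - 2 \left(-8 + 88\right)^{2}\right) = 156255 - \left(37430 - 2 \cdot 80^{2}\right) = 156255 - \left(37430 - 2 \cdot 6400\right) = 156255 - \left(37430 - 12800\right) = 156255 - 24630 = 131625$)
$\left(281025 + g\right) + O = \left(281025 - 19943\right) + 131625 = 261082 + 131625 = 392707$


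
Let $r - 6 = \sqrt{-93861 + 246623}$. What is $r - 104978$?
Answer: $-104972 + \sqrt{152762} \approx -1.0458 \cdot 10^{5}$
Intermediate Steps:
$r = 6 + \sqrt{152762}$ ($r = 6 + \sqrt{-93861 + 246623} = 6 + \sqrt{152762} \approx 396.85$)
$r - 104978 = \left(6 + \sqrt{152762}\right) - 104978 = -104972 + \sqrt{152762}$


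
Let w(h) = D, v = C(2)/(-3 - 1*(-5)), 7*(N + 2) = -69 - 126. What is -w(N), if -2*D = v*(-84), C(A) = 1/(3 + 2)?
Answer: -21/5 ≈ -4.2000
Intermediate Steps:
N = -209/7 (N = -2 + (-69 - 126)/7 = -2 + (1/7)*(-195) = -2 - 195/7 = -209/7 ≈ -29.857)
C(A) = 1/5
v = 1/10 (v = 1/(5*(-3 - 1*(-5))) = 1/(5*(-3 + 5)) = (1/5)/2 = (1/5)*(1/2) = 1/10 ≈ 0.10000)
D = 21/5 (D = -(-84)/20 = -1/2*(-42/5) = 21/5 ≈ 4.2000)
w(h) = 21/5
-w(N) = -1*21/5 = -21/5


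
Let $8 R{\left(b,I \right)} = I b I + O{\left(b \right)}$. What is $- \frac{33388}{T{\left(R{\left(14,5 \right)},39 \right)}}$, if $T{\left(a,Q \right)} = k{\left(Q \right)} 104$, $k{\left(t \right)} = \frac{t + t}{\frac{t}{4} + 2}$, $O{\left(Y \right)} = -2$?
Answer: $- \frac{392309}{8112} \approx -48.362$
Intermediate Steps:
$k{\left(t \right)} = \frac{2 t}{2 + \frac{t}{4}}$ ($k{\left(t \right)} = \frac{2 t}{t \frac{1}{4} + 2} = \frac{2 t}{\frac{t}{4} + 2} = \frac{2 t}{2 + \frac{t}{4}}$)
$R{\left(b,I \right)} = - \frac{1}{4} + \frac{b I^{2}}{8}$ ($R{\left(b,I \right)} = \frac{I b I - 2}{8} = \frac{b I^{2} - 2}{8} = \frac{-2 + b I^{2}}{8} = - \frac{1}{4} + \frac{b I^{2}}{8}$)
$T{\left(a,Q \right)} = \frac{832 Q}{8 + Q}$ ($T{\left(a,Q \right)} = \frac{8 Q}{8 + Q} 104 = \frac{832 Q}{8 + Q}$)
$- \frac{33388}{T{\left(R{\left(14,5 \right)},39 \right)}} = - \frac{33388}{832 \cdot 39 \frac{1}{8 + 39}} = - \frac{33388}{832 \cdot 39 \cdot \frac{1}{47}} = - \frac{33388}{\frac{32448}{47}} = \left(-33388\right) \frac{47}{32448} = - \frac{392309}{8112}$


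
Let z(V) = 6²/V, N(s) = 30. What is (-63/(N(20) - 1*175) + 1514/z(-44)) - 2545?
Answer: -5735488/1305 ≈ -4395.0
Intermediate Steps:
z(V) = 36/V
(-63/(N(20) - 1*175) + 1514/z(-44)) - 2545 = (-63/(30 - 1*175) + 1514/((36/(-44)))) - 2545 = (-63/(30 - 175) + 1514/((36*(-1/44)))) - 2545 = (-63/(-145) + 1514/(-9/11)) - 2545 = (-63*(-1/145) + 1514*(-11/9)) - 2545 = (63/145 - 16654/9) - 2545 = -2414263/1305 - 2545 = -5735488/1305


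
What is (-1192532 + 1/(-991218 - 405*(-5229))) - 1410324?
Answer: -2932187561111/1126527 ≈ -2.6029e+6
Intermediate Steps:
(-1192532 + 1/(-991218 - 405*(-5229))) - 1410324 = (-1192532 + 1/(-991218 + 2117745)) - 1410324 = (-1192532 + 1/1126527) - 1410324 = -1343419496363/1126527 - 1410324 = -2932187561111/1126527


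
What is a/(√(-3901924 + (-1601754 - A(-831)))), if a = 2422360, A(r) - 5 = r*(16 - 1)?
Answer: -1211180*I*√5491218/2745609 ≈ -1033.7*I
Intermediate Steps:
A(r) = 5 + 15*r (A(r) = 5 + r*(16 - 1) = 5 + r*15 = 5 + 15*r)
a/(√(-3901924 + (-1601754 - A(-831)))) = 2422360/(√(-3901924 + (-1601754 - (5 + 15*(-831))))) = 2422360/(√(-3901924 + (-1601754 - (5 - 12465)))) = 2422360/(√(-3901924 + (-1601754 - 1*(-12460)))) = 2422360/(√(-3901924 + (-1601754 + 12460))) = 2422360/(√(-3901924 - 1589294)) = 2422360/(√(-5491218)) = 2422360/((I*√5491218)) = 2422360*(-I*√5491218/5491218) = -1211180*I*√5491218/2745609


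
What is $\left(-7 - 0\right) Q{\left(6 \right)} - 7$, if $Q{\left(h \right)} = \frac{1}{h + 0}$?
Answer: $- \frac{49}{6} \approx -8.1667$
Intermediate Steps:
$Q{\left(h \right)} = \frac{1}{h}$
$\left(-7 - 0\right) Q{\left(6 \right)} - 7 = \frac{-7 - 0}{6} - 7 = \left(-7 + 0\right) \frac{1}{6} - 7 = \left(-7\right) \frac{1}{6} - 7 = - \frac{7}{6} - 7 = - \frac{49}{6}$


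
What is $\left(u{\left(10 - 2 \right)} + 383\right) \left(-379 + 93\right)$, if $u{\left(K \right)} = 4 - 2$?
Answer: $-110110$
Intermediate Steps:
$u{\left(K \right)} = 2$ ($u{\left(K \right)} = 4 - 2 = 2$)
$\left(u{\left(10 - 2 \right)} + 383\right) \left(-379 + 93\right) = \left(2 + 383\right) \left(-379 + 93\right) = 385 \left(-286\right) = -110110$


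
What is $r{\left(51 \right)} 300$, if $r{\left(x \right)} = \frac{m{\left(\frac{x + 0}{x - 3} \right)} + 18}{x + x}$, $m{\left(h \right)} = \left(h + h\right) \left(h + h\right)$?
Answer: $\frac{36025}{544} \approx 66.222$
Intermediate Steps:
$m{\left(h \right)} = 4 h^{2}$ ($m{\left(h \right)} = 2 h 2 h = 4 h^{2}$)
$r{\left(x \right)} = \frac{18 + \frac{4 x^{2}}{\left(-3 + x\right)^{2}}}{2 x}$ ($r{\left(x \right)} = \frac{4 \left(\frac{x + 0}{x - 3}\right)^{2} + 18}{x + x} = \frac{4 \left(\frac{x}{-3 + x}\right)^{2} + 18}{2 x} = \left(4 \frac{x^{2}}{\left(-3 + x\right)^{2}} + 18\right) \frac{1}{2 x} = \left(\frac{4 x^{2}}{\left(-3 + x\right)^{2}} + 18\right) \frac{1}{2 x} = \left(18 + \frac{4 x^{2}}{\left(-3 + x\right)^{2}}\right) \frac{1}{2 x} = \frac{18 + \frac{4 x^{2}}{\left(-3 + x\right)^{2}}}{2 x}$)
$r{\left(51 \right)} 300 = \left(\frac{9}{51} + 2 \cdot 51 \frac{1}{\left(-3 + 51\right)^{2}}\right) 300 = \left(9 \cdot \frac{1}{51} + 2 \cdot 51 \cdot \frac{1}{2304}\right) 300 = \left(\frac{3}{17} + 2 \cdot 51 \cdot \frac{1}{2304}\right) 300 = \left(\frac{3}{17} + \frac{17}{384}\right) 300 = \frac{1441}{6528} \cdot 300 = \frac{36025}{544}$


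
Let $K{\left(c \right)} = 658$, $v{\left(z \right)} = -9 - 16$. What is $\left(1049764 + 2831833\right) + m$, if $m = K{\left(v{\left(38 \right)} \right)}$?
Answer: $3882255$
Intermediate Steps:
$v{\left(z \right)} = -25$ ($v{\left(z \right)} = -9 - 16 = -25$)
$m = 658$
$\left(1049764 + 2831833\right) + m = \left(1049764 + 2831833\right) + 658 = 3881597 + 658 = 3882255$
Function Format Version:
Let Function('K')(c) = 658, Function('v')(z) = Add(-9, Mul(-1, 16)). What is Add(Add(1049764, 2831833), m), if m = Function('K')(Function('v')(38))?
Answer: 3882255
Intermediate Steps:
Function('v')(z) = -25 (Function('v')(z) = Add(-9, -16) = -25)
m = 658
Add(Add(1049764, 2831833), m) = Add(Add(1049764, 2831833), 658) = Add(3881597, 658) = 3882255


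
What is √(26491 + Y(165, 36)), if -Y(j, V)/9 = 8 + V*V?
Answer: √14755 ≈ 121.47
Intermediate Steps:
Y(j, V) = -72 - 9*V² (Y(j, V) = -9*(8 + V*V) = -9*(8 + V²) = -72 - 9*V²)
√(26491 + Y(165, 36)) = √(26491 + (-72 - 9*36²)) = √(26491 + (-72 - 9*1296)) = √(26491 + (-72 - 11664)) = √(26491 - 11736) = √14755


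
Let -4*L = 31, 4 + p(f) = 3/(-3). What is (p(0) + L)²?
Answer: 2601/16 ≈ 162.56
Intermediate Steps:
p(f) = -5 (p(f) = -4 + 3/(-3) = -4 + 3*(-⅓) = -4 - 1 = -5)
L = -31/4 (L = -¼*31 = -31/4 ≈ -7.7500)
(p(0) + L)² = (-5 - 31/4)² = (-51/4)² = 2601/16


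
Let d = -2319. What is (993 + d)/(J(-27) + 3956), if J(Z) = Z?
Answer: -1326/3929 ≈ -0.33749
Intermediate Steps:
(993 + d)/(J(-27) + 3956) = (993 - 2319)/(-27 + 3956) = -1326/3929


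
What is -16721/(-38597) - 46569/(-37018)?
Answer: 2416401671/1428783746 ≈ 1.6912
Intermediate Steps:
-16721/(-38597) - 46569/(-37018) = -16721*(-1/38597) - 46569*(-1/37018) = 16721/38597 + 46569/37018 = 2416401671/1428783746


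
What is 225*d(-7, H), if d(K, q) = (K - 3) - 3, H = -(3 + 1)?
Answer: -2925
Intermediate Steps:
H = -4 (H = -1*4 = -4)
d(K, q) = -6 + K (d(K, q) = (-3 + K) - 3 = -6 + K)
225*d(-7, H) = 225*(-6 - 7) = 225*(-13) = -2925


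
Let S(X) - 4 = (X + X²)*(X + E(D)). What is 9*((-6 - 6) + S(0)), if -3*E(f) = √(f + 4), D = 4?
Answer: -72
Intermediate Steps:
E(f) = -√(4 + f)/3 (E(f) = -√(f + 4)/3 = -√(4 + f)/3)
S(X) = 4 + (X + X²)*(X - 2*√2/3) (S(X) = 4 + (X + X²)*(X - √(4 + 4)/3) = 4 + (X + X²)*(X - 2*√2/3))
9*((-6 - 6) + S(0)) = 9*((-6 - 6) + (4 + 0² + 0³ - ⅔*0*√2 - ⅔*√2*0²)) = 9*(-12 + (4 + 0 + 0 + 0 - ⅔*√2*0)) = 9*(-12 + (4 + 0 + 0 + 0 + 0)) = 9*(-12 + 4) = 9*(-8) = -72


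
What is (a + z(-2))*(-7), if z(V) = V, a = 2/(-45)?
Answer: 644/45 ≈ 14.311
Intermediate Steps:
a = -2/45 (a = 2*(-1/45) = -2/45 ≈ -0.044444)
(a + z(-2))*(-7) = (-2/45 - 2)*(-7) = -92/45*(-7) = 644/45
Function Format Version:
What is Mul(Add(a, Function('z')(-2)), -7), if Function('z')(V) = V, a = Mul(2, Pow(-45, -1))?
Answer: Rational(644, 45) ≈ 14.311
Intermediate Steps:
a = Rational(-2, 45) (a = Mul(2, Rational(-1, 45)) = Rational(-2, 45) ≈ -0.044444)
Mul(Add(a, Function('z')(-2)), -7) = Mul(Add(Rational(-2, 45), -2), -7) = Mul(Rational(-92, 45), -7) = Rational(644, 45)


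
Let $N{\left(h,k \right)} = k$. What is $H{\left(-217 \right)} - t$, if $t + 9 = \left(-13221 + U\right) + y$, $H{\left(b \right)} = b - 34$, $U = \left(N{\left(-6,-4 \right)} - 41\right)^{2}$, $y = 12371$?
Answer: $-1417$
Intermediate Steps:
$U = 2025$ ($U = \left(-4 - 41\right)^{2} = \left(-45\right)^{2} = 2025$)
$H{\left(b \right)} = -34 + b$ ($H{\left(b \right)} = b - 34 = -34 + b$)
$t = 1166$ ($t = -9 + \left(\left(-13221 + 2025\right) + 12371\right) = -9 + \left(-11196 + 12371\right) = -9 + 1175 = 1166$)
$H{\left(-217 \right)} - t = \left(-34 - 217\right) - 1166 = -251 - 1166 = -1417$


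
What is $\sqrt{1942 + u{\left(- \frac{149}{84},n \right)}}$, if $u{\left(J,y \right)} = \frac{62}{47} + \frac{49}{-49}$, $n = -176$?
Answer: $\frac{\sqrt{4290583}}{47} \approx 44.072$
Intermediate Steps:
$u{\left(J,y \right)} = \frac{15}{47}$ ($u{\left(J,y \right)} = 62 \cdot \frac{1}{47} + 49 \left(- \frac{1}{49}\right) = \frac{62}{47} - 1 = \frac{15}{47}$)
$\sqrt{1942 + u{\left(- \frac{149}{84},n \right)}} = \sqrt{1942 + \frac{15}{47}} = \sqrt{\frac{91289}{47}} = \frac{\sqrt{4290583}}{47}$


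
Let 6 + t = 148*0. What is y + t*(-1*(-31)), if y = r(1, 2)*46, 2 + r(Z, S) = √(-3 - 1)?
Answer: -278 + 92*I ≈ -278.0 + 92.0*I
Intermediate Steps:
r(Z, S) = -2 + 2*I (r(Z, S) = -2 + √(-3 - 1) = -2 + √(-4) = -2 + 2*I)
y = -92 + 92*I (y = (-2 + 2*I)*46 = -92 + 92*I ≈ -92.0 + 92.0*I)
t = -6 (t = -6 + 148*0 = -6 + 0 = -6)
y + t*(-1*(-31)) = (-92 + 92*I) - (-6)*(-31) = (-92 + 92*I) - 6*31 = (-92 + 92*I) - 186 = -278 + 92*I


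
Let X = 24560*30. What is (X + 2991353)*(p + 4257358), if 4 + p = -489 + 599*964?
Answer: 18023013776053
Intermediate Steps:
p = 576943 (p = -4 + (-489 + 599*964) = -4 + (-489 + 577436) = -4 + 576947 = 576943)
X = 736800
(X + 2991353)*(p + 4257358) = (736800 + 2991353)*(576943 + 4257358) = 3728153*4834301 = 18023013776053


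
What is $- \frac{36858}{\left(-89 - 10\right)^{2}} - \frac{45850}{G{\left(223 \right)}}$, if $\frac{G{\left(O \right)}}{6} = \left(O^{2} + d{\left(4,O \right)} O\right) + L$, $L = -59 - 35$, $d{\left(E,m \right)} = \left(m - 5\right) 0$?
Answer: $- \frac{4702081}{1201167} \approx -3.9146$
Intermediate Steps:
$d{\left(E,m \right)} = 0$ ($d{\left(E,m \right)} = \left(-5 + m\right) 0 = 0$)
$L = -94$ ($L = -59 - 35 = -94$)
$G{\left(O \right)} = -564 + 6 O^{2}$ ($G{\left(O \right)} = 6 \left(\left(O^{2} + 0 O\right) - 94\right) = 6 \left(\left(O^{2} + 0\right) - 94\right) = 6 \left(O^{2} - 94\right) = 6 \left(-94 + O^{2}\right) = -564 + 6 O^{2}$)
$- \frac{36858}{\left(-89 - 10\right)^{2}} - \frac{45850}{G{\left(223 \right)}} = - \frac{36858}{\left(-89 - 10\right)^{2}} - \frac{45850}{-564 + 6 \cdot 223^{2}} = - \frac{36858}{\left(-99\right)^{2}} - \frac{45850}{-564 + 6 \cdot 49729} = - \frac{36858}{9801} - \frac{45850}{-564 + 298374} = \left(-36858\right) \frac{1}{9801} - \frac{45850}{297810} = - \frac{12286}{3267} - \frac{4585}{29781} = - \frac{4702081}{1201167}$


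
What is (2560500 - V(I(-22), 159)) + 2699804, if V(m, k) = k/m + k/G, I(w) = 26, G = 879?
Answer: 40072947907/7618 ≈ 5.2603e+6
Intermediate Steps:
V(m, k) = k/879 + k/m (V(m, k) = k/m + k/879 = k/879 + k/m)
(2560500 - V(I(-22), 159)) + 2699804 = (2560500 - ((1/879)*159 + 159/26)) + 2699804 = (2560500 - (53/293 + 159*(1/26))) + 2699804 = (2560500 - (53/293 + 159/26)) + 2699804 = (2560500 - 1*47965/7618) + 2699804 = (2560500 - 47965/7618) + 2699804 = 19505841035/7618 + 2699804 = 40072947907/7618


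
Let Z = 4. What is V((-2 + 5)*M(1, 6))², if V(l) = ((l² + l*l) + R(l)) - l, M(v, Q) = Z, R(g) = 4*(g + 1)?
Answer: 107584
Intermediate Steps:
R(g) = 4 + 4*g (R(g) = 4*(1 + g) = 4 + 4*g)
M(v, Q) = 4
V(l) = 4 + 2*l² + 3*l (V(l) = ((l² + l*l) + (4 + 4*l)) - l = ((l² + l²) + (4 + 4*l)) - l = (2*l² + (4 + 4*l)) - l = (4 + 2*l² + 4*l) - l = 4 + 2*l² + 3*l)
V((-2 + 5)*M(1, 6))² = (4 + 2*((-2 + 5)*4)² + 3*((-2 + 5)*4))² = (4 + 2*(3*4)² + 3*(3*4))² = (4 + 2*12² + 3*12)² = (4 + 2*144 + 36)² = (4 + 288 + 36)² = 328² = 107584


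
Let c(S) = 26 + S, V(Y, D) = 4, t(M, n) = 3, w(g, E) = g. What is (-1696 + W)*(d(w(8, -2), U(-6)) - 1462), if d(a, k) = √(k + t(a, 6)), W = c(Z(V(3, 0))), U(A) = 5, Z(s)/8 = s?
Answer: 2394756 - 3276*√2 ≈ 2.3901e+6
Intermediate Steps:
Z(s) = 8*s
W = 58 (W = 26 + 8*4 = 26 + 32 = 58)
d(a, k) = √(3 + k) (d(a, k) = √(k + 3) = √(3 + k))
(-1696 + W)*(d(w(8, -2), U(-6)) - 1462) = (-1696 + 58)*(√(3 + 5) - 1462) = -1638*(√8 - 1462) = -1638*(2*√2 - 1462) = -1638*(-1462 + 2*√2) = 2394756 - 3276*√2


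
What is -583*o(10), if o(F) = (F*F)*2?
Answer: -116600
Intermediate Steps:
o(F) = 2*F**2 (o(F) = F**2*2 = 2*F**2)
-583*o(10) = -1166*10**2 = -1166*100 = -583*200 = -116600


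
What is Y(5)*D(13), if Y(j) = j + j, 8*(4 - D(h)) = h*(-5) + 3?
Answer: 235/2 ≈ 117.50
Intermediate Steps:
D(h) = 29/8 + 5*h/8 (D(h) = 4 - (h*(-5) + 3)/8 = 4 - (-5*h + 3)/8 = 4 - (3 - 5*h)/8 = 4 + (-3/8 + 5*h/8) = 29/8 + 5*h/8)
Y(j) = 2*j
Y(5)*D(13) = (2*5)*(29/8 + (5/8)*13) = 10*(29/8 + 65/8) = 10*(47/4) = 235/2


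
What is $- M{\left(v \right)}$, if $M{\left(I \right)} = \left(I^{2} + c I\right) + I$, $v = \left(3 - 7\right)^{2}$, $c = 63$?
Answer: $-1280$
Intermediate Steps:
$v = 16$ ($v = \left(-4\right)^{2} = 16$)
$M{\left(I \right)} = I^{2} + 64 I$ ($M{\left(I \right)} = \left(I^{2} + 63 I\right) + I = I^{2} + 64 I$)
$- M{\left(v \right)} = - 16 \left(64 + 16\right) = - 16 \cdot 80 = \left(-1\right) 1280 = -1280$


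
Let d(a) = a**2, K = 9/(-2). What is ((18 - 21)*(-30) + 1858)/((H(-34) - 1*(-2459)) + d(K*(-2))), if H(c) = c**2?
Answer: 487/924 ≈ 0.52706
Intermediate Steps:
K = -9/2 (K = 9*(-1/2) = -9/2 ≈ -4.5000)
((18 - 21)*(-30) + 1858)/((H(-34) - 1*(-2459)) + d(K*(-2))) = ((18 - 21)*(-30) + 1858)/(((-34)**2 - 1*(-2459)) + (-9/2*(-2))**2) = (-3*(-30) + 1858)/((1156 + 2459) + 9**2) = (90 + 1858)/(3615 + 81) = 1948/3696 = 1948*(1/3696) = 487/924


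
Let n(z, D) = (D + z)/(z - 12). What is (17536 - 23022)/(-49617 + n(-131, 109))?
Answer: 71318/645019 ≈ 0.11057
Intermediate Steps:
n(z, D) = (D + z)/(-12 + z)
(17536 - 23022)/(-49617 + n(-131, 109)) = (17536 - 23022)/(-49617 + (109 - 131)/(-12 - 131)) = -5486/(-49617 - 22/(-143)) = -5486/(-49617 - 1/143*(-22)) = -5486/(-49617 + 2/13) = -5486/(-645019/13) = -5486*(-13/645019) = 71318/645019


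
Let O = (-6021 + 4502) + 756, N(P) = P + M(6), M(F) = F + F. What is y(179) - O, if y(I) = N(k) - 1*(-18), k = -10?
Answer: 783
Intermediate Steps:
M(F) = 2*F
N(P) = 12 + P (N(P) = P + 2*6 = P + 12 = 12 + P)
O = -763 (O = -1519 + 756 = -763)
y(I) = 20 (y(I) = (12 - 10) - 1*(-18) = 2 + 18 = 20)
y(179) - O = 20 - 1*(-763) = 20 + 763 = 783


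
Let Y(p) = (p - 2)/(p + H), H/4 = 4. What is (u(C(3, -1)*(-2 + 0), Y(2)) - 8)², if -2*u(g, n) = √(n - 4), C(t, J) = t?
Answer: (8 + I)² ≈ 63.0 + 16.0*I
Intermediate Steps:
H = 16 (H = 4*4 = 16)
Y(p) = (-2 + p)/(16 + p) (Y(p) = (p - 2)/(p + 16) = (-2 + p)/(16 + p))
u(g, n) = -√(-4 + n)/2 (u(g, n) = -√(n - 4)/2 = -√(-4 + n)/2)
(u(C(3, -1)*(-2 + 0), Y(2)) - 8)² = (-√(-4 + (-2 + 2)/(16 + 2))/2 - 8)² = (-√(-4 + 0/18)/2 - 8)² = (-√(-4 + (1/18)*0)/2 - 8)² = (-√(-4 + 0)/2 - 8)² = (-I - 8)² = (-8 - I)²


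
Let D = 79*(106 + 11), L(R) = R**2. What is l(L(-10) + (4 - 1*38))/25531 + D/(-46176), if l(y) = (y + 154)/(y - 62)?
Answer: -544157/2748064 ≈ -0.19801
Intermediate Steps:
D = 9243 (D = 79*117 = 9243)
l(y) = (154 + y)/(-62 + y)
l(L(-10) + (4 - 1*38))/25531 + D/(-46176) = ((154 + ((-10)**2 + (4 - 1*38)))/(-62 + ((-10)**2 + (4 - 1*38))))/25531 + 9243/(-46176) = ((154 + (100 + (4 - 38)))/(-62 + (100 + (4 - 38))))*(1/25531) + 9243*(-1/46176) = ((154 + (100 - 34))/(-62 + (100 - 34)))*(1/25531) - 237/1184 = ((154 + 66)/(-62 + 66))*(1/25531) - 237/1184 = (220/4)*(1/25531) - 237/1184 = ((1/4)*220)*(1/25531) - 237/1184 = 55*(1/25531) - 237/1184 = 5/2321 - 237/1184 = -544157/2748064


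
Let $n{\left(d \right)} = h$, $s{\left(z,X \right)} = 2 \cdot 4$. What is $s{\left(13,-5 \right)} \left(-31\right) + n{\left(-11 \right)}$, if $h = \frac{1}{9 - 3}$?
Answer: $- \frac{1487}{6} \approx -247.83$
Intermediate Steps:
$s{\left(z,X \right)} = 8$
$h = \frac{1}{6} \approx 0.16667$
$n{\left(d \right)} = \frac{1}{6}$
$s{\left(13,-5 \right)} \left(-31\right) + n{\left(-11 \right)} = 8 \left(-31\right) + \frac{1}{6} = -248 + \frac{1}{6} = - \frac{1487}{6}$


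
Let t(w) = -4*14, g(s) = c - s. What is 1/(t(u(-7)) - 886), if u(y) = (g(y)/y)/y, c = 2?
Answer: -1/942 ≈ -0.0010616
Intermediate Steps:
g(s) = 2 - s
u(y) = (2 - y)/y² (u(y) = ((2 - y)/y)/y = (2 - y)/y²)
t(w) = -56
1/(t(u(-7)) - 886) = 1/(-56 - 886) = 1/(-942) = -1/942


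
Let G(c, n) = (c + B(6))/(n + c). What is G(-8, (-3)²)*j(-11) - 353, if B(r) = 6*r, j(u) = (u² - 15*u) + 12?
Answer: 7991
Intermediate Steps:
j(u) = 12 + u² - 15*u
G(c, n) = (36 + c)/(c + n) (G(c, n) = (c + 6*6)/(n + c) = (c + 36)/(c + n) = (36 + c)/(c + n))
G(-8, (-3)²)*j(-11) - 353 = ((36 - 8)/(-8 + (-3)²))*(12 + (-11)² - 15*(-11)) - 353 = (28/(-8 + 9))*(12 + 121 + 165) - 353 = (28/1)*298 - 353 = (1*28)*298 - 353 = 28*298 - 353 = 8344 - 353 = 7991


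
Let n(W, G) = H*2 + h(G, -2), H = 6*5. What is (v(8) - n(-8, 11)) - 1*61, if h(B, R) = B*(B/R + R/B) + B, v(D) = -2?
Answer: -143/2 ≈ -71.500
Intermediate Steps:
h(B, R) = B + B*(B/R + R/B)
H = 30
n(W, G) = 58 + G - G²/2 (n(W, G) = 30*2 + (G - 2 + G²/(-2)) = 60 + (G - 2 + G²*(-½)) = 60 + (G - 2 - G²/2) = 60 + (-2 + G - G²/2) = 58 + G - G²/2)
(v(8) - n(-8, 11)) - 1*61 = (-2 - (58 + 11 - ½*11²)) - 1*61 = (-2 - (58 + 11 - ½*121)) - 61 = (-2 - (58 + 11 - 121/2)) - 61 = (-2 - 1*17/2) - 61 = (-2 - 17/2) - 61 = -21/2 - 61 = -143/2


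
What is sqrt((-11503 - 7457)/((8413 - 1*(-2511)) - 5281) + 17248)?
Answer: 4*sqrt(423710507)/627 ≈ 131.32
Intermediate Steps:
sqrt((-11503 - 7457)/((8413 - 1*(-2511)) - 5281) + 17248) = sqrt(-18960/((8413 + 2511) - 5281) + 17248) = sqrt(-18960/(10924 - 5281) + 17248) = sqrt(-18960/5643 + 17248) = sqrt(-18960*1/5643 + 17248) = sqrt(-6320/1881 + 17248) = sqrt(32437168/1881) = 4*sqrt(423710507)/627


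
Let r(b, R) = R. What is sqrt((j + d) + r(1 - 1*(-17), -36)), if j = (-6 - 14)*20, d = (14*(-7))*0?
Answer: 2*I*sqrt(109) ≈ 20.881*I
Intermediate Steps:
d = 0 (d = -98*0 = 0)
j = -400 (j = -20*20 = -400)
sqrt((j + d) + r(1 - 1*(-17), -36)) = sqrt((-400 + 0) - 36) = sqrt(-400 - 36) = sqrt(-436) = 2*I*sqrt(109)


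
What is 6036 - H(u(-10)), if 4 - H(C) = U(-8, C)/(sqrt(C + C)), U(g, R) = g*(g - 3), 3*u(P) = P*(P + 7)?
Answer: 6032 + 44*sqrt(5)/5 ≈ 6051.7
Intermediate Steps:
u(P) = P*(7 + P)/3 (u(P) = (P*(P + 7))/3 = (P*(7 + P))/3 = P*(7 + P)/3)
U(g, R) = g*(-3 + g)
H(C) = 4 - 44*sqrt(2)/sqrt(C) (H(C) = 4 - (-8*(-3 - 8))/(sqrt(C + C)) = 4 - (-8*(-11))/(sqrt(2*C)) = 4 - 88/(sqrt(2)*sqrt(C)) = 4 - 88*sqrt(2)/(2*sqrt(C)) = 4 - 44*sqrt(2)/sqrt(C))
6036 - H(u(-10)) = 6036 - (4 - 44*sqrt(2)/sqrt((1/3)*(-10)*(7 - 10))) = 6036 - (4 - 44*sqrt(2)/sqrt((1/3)*(-10)*(-3))) = 6036 - (4 - 44*sqrt(2)/sqrt(10)) = 6036 - (4 - 44*sqrt(2)*sqrt(10)/10) = 6036 - (4 - 44*sqrt(5)/5) = 6036 + (-4 + 44*sqrt(5)/5) = 6032 + 44*sqrt(5)/5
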